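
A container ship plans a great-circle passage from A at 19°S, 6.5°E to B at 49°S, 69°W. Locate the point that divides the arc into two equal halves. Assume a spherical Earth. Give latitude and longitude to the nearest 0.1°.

The haversine formula gives a central angle δ ≈ 1.158 rad (66.4°) between the endpoints.
Interpolate at f = 1/2 with slerp weights a = sin((1−f)δ)/sin δ ≈ 0.597, b = sin(fδ)/sin δ ≈ 0.597.
p = a·p₁ + b·p₂ ≈ (0.702, -0.302, -0.645); φ = arcsin(p_z) ≈ -40.19°, λ = atan2(p_y, p_x) ≈ -23.28°.

≈ 40.2°S, 23.3°W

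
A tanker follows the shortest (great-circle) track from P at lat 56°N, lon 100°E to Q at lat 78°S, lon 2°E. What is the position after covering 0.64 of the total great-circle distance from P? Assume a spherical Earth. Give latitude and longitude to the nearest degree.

≈ lat 35°S, lon 74°E

Write both endpoints as unit vectors p₁, p₂ with components (cos φ cos λ, cos φ sin λ, sin φ).
The central angle between the endpoints is δ = arccos(p₁·p₂) ≈ 2.545 rad (145.8°).
Interpolate at f = 0.64 with slerp weights a = sin((1−f)δ)/sin δ ≈ 1.411, b = sin(fδ)/sin δ ≈ 1.776.
p = a·p₁ + b·p₂ ≈ (0.232, 0.790, -0.567); φ = arcsin(p_z) ≈ -34.57°, λ = atan2(p_y, p_x) ≈ 73.63°.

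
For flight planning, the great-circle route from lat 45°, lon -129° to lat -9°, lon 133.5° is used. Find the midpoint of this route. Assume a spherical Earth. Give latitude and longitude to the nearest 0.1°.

≈ lat 25.8°, lon 171.6°

Convert each endpoint to a unit vector on the sphere (x = cos φ cos λ, y = cos φ sin λ, z = sin φ).
The central angle between the endpoints is δ = arccos(p₁·p₂) ≈ 1.774 rad (101.6°).
Interpolate at f = 1/2 with slerp weights a = sin((1−f)δ)/sin δ ≈ 0.791, b = sin(fδ)/sin δ ≈ 0.791.
p = a·p₁ + b·p₂ ≈ (-0.890, 0.132, 0.436); φ = arcsin(p_z) ≈ 25.84°, λ = atan2(p_y, p_x) ≈ 171.56°.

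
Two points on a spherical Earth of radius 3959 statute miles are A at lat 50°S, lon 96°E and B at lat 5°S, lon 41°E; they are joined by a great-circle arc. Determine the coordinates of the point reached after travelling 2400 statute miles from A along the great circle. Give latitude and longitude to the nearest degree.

Write both endpoints as unit vectors p₁, p₂ with components (cos φ cos λ, cos φ sin λ, sin φ).
The central angle between the endpoints is δ = arccos(p₁·p₂) ≈ 1.122 rad (64.3°). The total great-circle distance is δ·R ≈ 1.122 × 3959 ≈ 4441 mi, so the target fraction is f = 2400/4441 ≈ 0.540.
Interpolate at f ≈ 0.540 with slerp weights a = sin((1−f)δ)/sin δ ≈ 0.547, b = sin(fδ)/sin δ ≈ 0.632.
p = a·p₁ + b·p₂ ≈ (0.439, 0.763, -0.474); φ = arcsin(p_z) ≈ -28.32°, λ = atan2(p_y, p_x) ≈ 60.11°.

≈ lat 28°S, lon 60°E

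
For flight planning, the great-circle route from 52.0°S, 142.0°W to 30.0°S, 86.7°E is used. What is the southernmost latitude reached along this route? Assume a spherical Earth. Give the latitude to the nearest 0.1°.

≈ 66.4°S

The great circle lies in the plane with unit normal n̂ = (p₁ × p₂)/|p₁ × p₂|.
Here n̂_z ≈ -0.401; the vertex latitude is φ_max = arccos|n̂_z| ≈ 66.4°.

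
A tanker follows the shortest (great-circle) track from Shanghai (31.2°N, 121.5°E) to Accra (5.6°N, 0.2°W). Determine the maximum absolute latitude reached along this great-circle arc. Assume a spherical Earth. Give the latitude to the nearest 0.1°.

The great circle lies in the plane with unit normal n̂ = (p₁ × p₂)/|p₁ × p₂|.
Here n̂_z ≈ -0.789; the vertex latitude is φ_max = arccos|n̂_z| ≈ 37.9°.
Check via Clairaut: cos φ_max = |cos φ₁| · sin C = cos(31.2°)·sin(67.3°) ≈ 0.789, again giving ≈ 37.9°.

≈ 37.9°N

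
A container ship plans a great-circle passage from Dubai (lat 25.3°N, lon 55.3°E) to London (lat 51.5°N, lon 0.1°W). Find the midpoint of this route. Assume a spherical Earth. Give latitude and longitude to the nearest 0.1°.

≈ lat 41.7°N, lon 33.1°E

The haversine formula gives a central angle δ ≈ 0.858 rad (49.2°) between the endpoints.
Interpolate at f = 1/2 with slerp weights a = sin((1−f)δ)/sin δ ≈ 0.550, b = sin(fδ)/sin δ ≈ 0.550.
p = a·p₁ + b·p₂ ≈ (0.625, 0.408, 0.665); φ = arcsin(p_z) ≈ 41.70°, λ = atan2(p_y, p_x) ≈ 33.13°.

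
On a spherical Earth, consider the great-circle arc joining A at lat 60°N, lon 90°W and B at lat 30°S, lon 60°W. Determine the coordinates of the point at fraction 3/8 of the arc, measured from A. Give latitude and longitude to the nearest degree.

Convert each endpoint to a unit vector on the sphere (x = cos φ cos λ, y = cos φ sin λ, z = sin φ).
The central angle between the endpoints is δ = arccos(p₁·p₂) ≈ 1.629 rad (93.3°).
Interpolate at f = 3/8 with slerp weights a = sin((1−f)δ)/sin δ ≈ 0.853, b = sin(fδ)/sin δ ≈ 0.575.
p = a·p₁ + b·p₂ ≈ (0.249, -0.857, 0.451); φ = arcsin(p_z) ≈ 26.81°, λ = atan2(p_y, p_x) ≈ -73.82°.

≈ lat 27°N, lon 74°W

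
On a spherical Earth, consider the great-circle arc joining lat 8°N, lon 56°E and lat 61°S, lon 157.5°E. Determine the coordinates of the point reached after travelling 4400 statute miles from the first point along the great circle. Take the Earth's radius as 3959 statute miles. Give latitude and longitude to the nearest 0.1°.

≈ lat 45.5°S, lon 94.5°E

Convert each endpoint to a unit vector on the sphere (x = cos φ cos λ, y = cos φ sin λ, z = sin φ).
The central angle between the endpoints is δ = arccos(p₁·p₂) ≈ 1.790 rad (102.6°). The total great-circle distance is δ·R ≈ 1.790 × 3959 ≈ 7087 mi, so the target fraction is f = 4400/7087 ≈ 0.621.
Interpolate at f ≈ 0.621 with slerp weights a = sin((1−f)δ)/sin δ ≈ 0.643, b = sin(fδ)/sin δ ≈ 0.918.
p = a·p₁ + b·p₂ ≈ (-0.055, 0.698, -0.714); φ = arcsin(p_z) ≈ -45.53°, λ = atan2(p_y, p_x) ≈ 94.52°.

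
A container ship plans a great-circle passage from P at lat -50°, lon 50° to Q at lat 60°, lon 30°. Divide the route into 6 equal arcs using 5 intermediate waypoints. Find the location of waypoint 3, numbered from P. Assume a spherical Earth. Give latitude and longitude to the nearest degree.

The haversine formula gives a central angle δ ≈ 1.941 rad (111.2°) between the endpoints.
Interpolate at f = 3/6 with slerp weights a = sin((1−f)δ)/sin δ ≈ 0.885, b = sin(fδ)/sin δ ≈ 0.885.
p = a·p₁ + b·p₂ ≈ (0.749, 0.657, 0.088); φ = arcsin(p_z) ≈ 5.08°, λ = atan2(p_y, p_x) ≈ 41.26°.

≈ lat 5°, lon 41°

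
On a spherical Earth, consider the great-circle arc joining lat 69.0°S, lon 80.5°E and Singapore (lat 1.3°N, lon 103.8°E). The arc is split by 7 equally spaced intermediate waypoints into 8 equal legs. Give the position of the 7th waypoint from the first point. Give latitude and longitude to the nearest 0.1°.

The haversine formula gives a central angle δ ≈ 1.258 rad (72.1°) between the endpoints.
Interpolate at f = 7/8 with slerp weights a = sin((1−f)δ)/sin δ ≈ 0.165, b = sin(fδ)/sin δ ≈ 0.937.
p = a·p₁ + b·p₂ ≈ (-0.214, 0.968, -0.132); φ = arcsin(p_z) ≈ -7.61°, λ = atan2(p_y, p_x) ≈ 102.45°.

≈ lat 7.6°S, lon 102.5°E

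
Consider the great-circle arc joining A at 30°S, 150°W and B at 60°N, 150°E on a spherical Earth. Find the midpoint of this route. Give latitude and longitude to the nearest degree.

≈ 17°N, 171°W

Write both endpoints as unit vectors p₁, p₂ with components (cos φ cos λ, cos φ sin λ, sin φ).
The central angle between the endpoints is δ = arccos(p₁·p₂) ≈ 1.789 rad (102.5°).
Interpolate at f = 1/2 with slerp weights a = sin((1−f)δ)/sin δ ≈ 0.799, b = sin(fδ)/sin δ ≈ 0.799.
p = a·p₁ + b·p₂ ≈ (-0.945, -0.146, 0.292); φ = arcsin(p_z) ≈ 17.00°, λ = atan2(p_y, p_x) ≈ -171.21°.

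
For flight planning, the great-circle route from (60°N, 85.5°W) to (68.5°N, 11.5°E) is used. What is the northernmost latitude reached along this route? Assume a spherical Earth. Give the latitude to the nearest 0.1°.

≈ 73.0°N

The great circle lies in the plane with unit normal n̂ = (p₁ × p₂)/|p₁ × p₂|.
Here n̂_z ≈ +0.293; the vertex latitude is φ_max = arccos|n̂_z| ≈ 73.0°.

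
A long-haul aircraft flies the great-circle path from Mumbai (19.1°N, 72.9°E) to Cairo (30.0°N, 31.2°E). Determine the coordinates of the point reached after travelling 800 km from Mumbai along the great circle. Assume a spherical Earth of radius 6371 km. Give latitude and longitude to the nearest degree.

Convert each endpoint to a unit vector on the sphere (x = cos φ cos λ, y = cos φ sin λ, z = sin φ).
The central angle between the endpoints is δ = arccos(p₁·p₂) ≈ 0.685 rad (39.2°). The total great-circle distance is δ·R ≈ 0.685 × 6371 ≈ 4362 km, so the target fraction is f = 800/4362 ≈ 0.183.
Interpolate at f ≈ 0.183 with slerp weights a = sin((1−f)δ)/sin δ ≈ 0.839, b = sin(fδ)/sin δ ≈ 0.198.
p = a·p₁ + b·p₂ ≈ (0.380, 0.846, 0.373); φ = arcsin(p_z) ≈ 21.93°, λ = atan2(p_y, p_x) ≈ 65.84°.

≈ 22°N, 66°E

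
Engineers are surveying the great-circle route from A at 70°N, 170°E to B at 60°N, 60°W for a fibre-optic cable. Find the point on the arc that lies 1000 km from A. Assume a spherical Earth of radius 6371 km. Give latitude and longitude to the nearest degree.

≈ 77°N, 169°W

Write both endpoints as unit vectors p₁, p₂ with components (cos φ cos λ, cos φ sin λ, sin φ).
The central angle between the endpoints is δ = arccos(p₁·p₂) ≈ 0.790 rad (45.3°). The total great-circle distance is δ·R ≈ 0.790 × 6371 ≈ 5033 km, so the target fraction is f = 1000/5033 ≈ 0.199.
Interpolate at f ≈ 0.199 with slerp weights a = sin((1−f)δ)/sin δ ≈ 0.833, b = sin(fδ)/sin δ ≈ 0.220.
p = a·p₁ + b·p₂ ≈ (-0.225, -0.046, 0.973); φ = arcsin(p_z) ≈ 76.70°, λ = atan2(p_y, p_x) ≈ -168.51°.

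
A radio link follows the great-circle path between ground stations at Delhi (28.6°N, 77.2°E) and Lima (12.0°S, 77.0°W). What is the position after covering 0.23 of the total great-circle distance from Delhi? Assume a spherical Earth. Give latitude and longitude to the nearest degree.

≈ (40°N, 37°E)

Convert each endpoint to a unit vector on the sphere (x = cos φ cos λ, y = cos φ sin λ, z = sin φ).
The central angle between the endpoints is δ = arccos(p₁·p₂) ≈ 2.632 rad (150.8°).
Interpolate at f = 0.23 with slerp weights a = sin((1−f)δ)/sin δ ≈ 1.839, b = sin(fδ)/sin δ ≈ 1.165.
p = a·p₁ + b·p₂ ≈ (0.614, 0.464, 0.638); φ = arcsin(p_z) ≈ 39.66°, λ = atan2(p_y, p_x) ≈ 37.08°.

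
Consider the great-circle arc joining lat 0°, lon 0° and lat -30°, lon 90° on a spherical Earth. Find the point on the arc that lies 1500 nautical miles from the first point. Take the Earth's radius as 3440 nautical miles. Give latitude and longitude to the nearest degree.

The haversine formula gives a central angle δ ≈ 1.571 rad (90.0°) between the endpoints. The total great-circle distance is δ·R ≈ 1.571 × 3440 ≈ 5404 nmi, so the target fraction is f = 1500/5404 ≈ 0.278.
Interpolate at f ≈ 0.278 with slerp weights a = sin((1−f)δ)/sin δ ≈ 0.906, b = sin(fδ)/sin δ ≈ 0.422.
p = a·p₁ + b·p₂ ≈ (0.906, 0.366, -0.211); φ = arcsin(p_z) ≈ -12.19°, λ = atan2(p_y, p_x) ≈ 21.98°.

≈ lat -12°, lon 22°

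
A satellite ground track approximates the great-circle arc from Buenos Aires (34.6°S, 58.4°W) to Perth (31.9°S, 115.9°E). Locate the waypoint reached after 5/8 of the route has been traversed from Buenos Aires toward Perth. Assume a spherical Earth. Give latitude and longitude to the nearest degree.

The haversine formula gives a central angle δ ≈ 1.977 rad (113.3°) between the endpoints.
Interpolate at f = 5/8 with slerp weights a = sin((1−f)δ)/sin δ ≈ 0.735, b = sin(fδ)/sin δ ≈ 1.028.
p = a·p₁ + b·p₂ ≈ (-0.064, 0.270, -0.961); φ = arcsin(p_z) ≈ -73.90°, λ = atan2(p_y, p_x) ≈ 103.38°.

≈ 74°S, 103°E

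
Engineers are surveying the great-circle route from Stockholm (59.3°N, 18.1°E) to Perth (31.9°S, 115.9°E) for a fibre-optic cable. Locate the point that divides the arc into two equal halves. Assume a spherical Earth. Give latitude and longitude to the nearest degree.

Write both endpoints as unit vectors p₁, p₂ with components (cos φ cos λ, cos φ sin λ, sin φ).
The central angle between the endpoints is δ = arccos(p₁·p₂) ≈ 2.110 rad (120.9°).
Interpolate at f = 1/2 with slerp weights a = sin((1−f)δ)/sin δ ≈ 1.013, b = sin(fδ)/sin δ ≈ 1.013.
p = a·p₁ + b·p₂ ≈ (0.116, 0.935, 0.336); φ = arcsin(p_z) ≈ 19.63°, λ = atan2(p_y, p_x) ≈ 82.93°.

≈ 20°N, 83°E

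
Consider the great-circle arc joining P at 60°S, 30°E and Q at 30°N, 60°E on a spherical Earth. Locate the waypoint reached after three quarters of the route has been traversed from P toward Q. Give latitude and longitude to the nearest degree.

≈ 7°N, 54°E

Write both endpoints as unit vectors p₁, p₂ with components (cos φ cos λ, cos φ sin λ, sin φ).
The central angle between the endpoints is δ = arccos(p₁·p₂) ≈ 1.629 rad (93.3°).
Interpolate at f = 3/4 with slerp weights a = sin((1−f)δ)/sin δ ≈ 0.397, b = sin(fδ)/sin δ ≈ 0.941.
p = a·p₁ + b·p₂ ≈ (0.579, 0.805, 0.127); φ = arcsin(p_z) ≈ 7.30°, λ = atan2(p_y, p_x) ≈ 54.26°.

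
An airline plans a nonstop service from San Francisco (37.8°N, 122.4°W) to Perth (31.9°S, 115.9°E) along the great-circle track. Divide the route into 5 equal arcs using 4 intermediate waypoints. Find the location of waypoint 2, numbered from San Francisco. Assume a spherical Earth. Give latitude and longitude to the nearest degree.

Convert each endpoint to a unit vector on the sphere (x = cos φ cos λ, y = cos φ sin λ, z = sin φ).
The central angle between the endpoints is δ = arccos(p₁·p₂) ≈ 2.314 rad (132.6°).
Interpolate at f = 2/5 with slerp weights a = sin((1−f)δ)/sin δ ≈ 1.335, b = sin(fδ)/sin δ ≈ 1.085.
p = a·p₁ + b·p₂ ≈ (-0.967, -0.062, 0.245); φ = arcsin(p_z) ≈ 14.19°, λ = atan2(p_y, p_x) ≈ -176.31°.

≈ 14°N, 176°W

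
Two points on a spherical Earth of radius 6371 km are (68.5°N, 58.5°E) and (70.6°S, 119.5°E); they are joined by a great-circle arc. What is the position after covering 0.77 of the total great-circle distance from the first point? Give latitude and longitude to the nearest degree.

≈ (40°S, 96°E)

Write both endpoints as unit vectors p₁, p₂ with components (cos φ cos λ, cos φ sin λ, sin φ).
The central angle between the endpoints is δ = arccos(p₁·p₂) ≈ 2.530 rad (144.9°).
Interpolate at f = 0.77 with slerp weights a = sin((1−f)δ)/sin δ ≈ 0.957, b = sin(fδ)/sin δ ≈ 1.619.
p = a·p₁ + b·p₂ ≈ (-0.082, 0.767, -0.637); φ = arcsin(p_z) ≈ -39.53°, λ = atan2(p_y, p_x) ≈ 96.07°.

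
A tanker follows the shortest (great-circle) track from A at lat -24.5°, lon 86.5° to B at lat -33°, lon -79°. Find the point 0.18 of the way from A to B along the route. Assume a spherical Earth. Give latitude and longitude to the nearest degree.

Write both endpoints as unit vectors p₁, p₂ with components (cos φ cos λ, cos φ sin λ, sin φ).
The central angle between the endpoints is δ = arccos(p₁·p₂) ≈ 2.109 rad (120.9°).
Interpolate at f = 0.18 with slerp weights a = sin((1−f)δ)/sin δ ≈ 1.150, b = sin(fδ)/sin δ ≈ 0.432.
p = a·p₁ + b·p₂ ≈ (0.133, 0.689, -0.712); φ = arcsin(p_z) ≈ -45.41°, λ = atan2(p_y, p_x) ≈ 79.08°.

≈ lat -45°, lon 79°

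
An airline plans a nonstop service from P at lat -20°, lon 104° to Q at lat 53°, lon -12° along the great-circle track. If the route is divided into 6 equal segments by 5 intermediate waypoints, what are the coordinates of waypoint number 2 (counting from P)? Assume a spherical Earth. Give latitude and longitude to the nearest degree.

Convert each endpoint to a unit vector on the sphere (x = cos φ cos λ, y = cos φ sin λ, z = sin φ).
The central angle between the endpoints is δ = arccos(p₁·p₂) ≈ 2.119 rad (121.4°).
Interpolate at f = 2/6 with slerp weights a = sin((1−f)δ)/sin δ ≈ 1.157, b = sin(fδ)/sin δ ≈ 0.760.
p = a·p₁ + b·p₂ ≈ (0.185, 0.960, 0.212); φ = arcsin(p_z) ≈ 12.21°, λ = atan2(p_y, p_x) ≈ 79.11°.

≈ lat 12°, lon 79°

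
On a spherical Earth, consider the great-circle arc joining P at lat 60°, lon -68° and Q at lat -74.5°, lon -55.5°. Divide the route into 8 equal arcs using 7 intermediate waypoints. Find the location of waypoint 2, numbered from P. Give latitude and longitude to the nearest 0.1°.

Write both endpoints as unit vectors p₁, p₂ with components (cos φ cos λ, cos φ sin λ, sin φ).
The central angle between the endpoints is δ = arccos(p₁·p₂) ≈ 2.352 rad (134.8°).
Interpolate at f = 2/8 with slerp weights a = sin((1−f)δ)/sin δ ≈ 1.382, b = sin(fδ)/sin δ ≈ 0.781.
p = a·p₁ + b·p₂ ≈ (0.377, -0.813, 0.444); φ = arcsin(p_z) ≈ 26.37°, λ = atan2(p_y, p_x) ≈ -65.11°.

≈ lat 26.4°, lon -65.1°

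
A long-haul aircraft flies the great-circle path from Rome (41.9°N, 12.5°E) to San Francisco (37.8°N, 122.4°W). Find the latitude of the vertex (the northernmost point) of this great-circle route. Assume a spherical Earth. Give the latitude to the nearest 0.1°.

≈ 65.4°N

The great circle lies in the plane with unit normal n̂ = (p₁ × p₂)/|p₁ × p₂|.
Here n̂_z ≈ -0.417; the vertex latitude is φ_max = arccos|n̂_z| ≈ 65.4°.
Check via Clairaut: cos φ_max = |cos φ₁| · sin C = cos(41.9°)·sin(34.0°) ≈ 0.417, again giving ≈ 65.4°.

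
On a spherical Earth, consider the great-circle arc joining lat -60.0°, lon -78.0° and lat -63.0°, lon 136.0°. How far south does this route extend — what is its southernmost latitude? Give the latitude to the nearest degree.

The great circle lies in the plane with unit normal n̂ = (p₁ × p₂)/|p₁ × p₂|.
Here n̂_z ≈ -0.156; the vertex latitude is φ_max = arccos|n̂_z| ≈ 81.0°.
Check via Clairaut: cos φ_max = |cos φ₁| · sin C = cos(60.0°)·sin(161.8°) ≈ 0.156, again giving ≈ 81.0°.

≈ -81°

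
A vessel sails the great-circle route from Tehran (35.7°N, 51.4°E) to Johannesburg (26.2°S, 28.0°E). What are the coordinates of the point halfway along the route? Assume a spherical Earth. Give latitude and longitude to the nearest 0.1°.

Convert each endpoint to a unit vector on the sphere (x = cos φ cos λ, y = cos φ sin λ, z = sin φ).
The central angle between the endpoints is δ = arccos(p₁·p₂) ≈ 1.147 rad (65.7°).
Interpolate at f = 1/2 with slerp weights a = sin((1−f)δ)/sin δ ≈ 0.595, b = sin(fδ)/sin δ ≈ 0.595.
p = a·p₁ + b·p₂ ≈ (0.773, 0.629, 0.085); φ = arcsin(p_z) ≈ 4.85°, λ = atan2(p_y, p_x) ≈ 39.11°.

≈ 4.9°N, 39.1°E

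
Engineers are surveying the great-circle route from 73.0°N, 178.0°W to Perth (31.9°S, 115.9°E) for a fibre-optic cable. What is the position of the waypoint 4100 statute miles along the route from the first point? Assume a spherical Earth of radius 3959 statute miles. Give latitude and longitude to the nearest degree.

≈ 21°N, 131°E

Write both endpoints as unit vectors p₁, p₂ with components (cos φ cos λ, cos φ sin λ, sin φ).
The central angle between the endpoints is δ = arccos(p₁·p₂) ≈ 1.988 rad (113.9°). The total great-circle distance is δ·R ≈ 1.988 × 3959 ≈ 7869 mi, so the target fraction is f = 4100/7869 ≈ 0.521.
Interpolate at f ≈ 0.521 with slerp weights a = sin((1−f)δ)/sin δ ≈ 0.891, b = sin(fδ)/sin δ ≈ 0.941.
p = a·p₁ + b·p₂ ≈ (-0.609, 0.709, 0.355); φ = arcsin(p_z) ≈ 20.78°, λ = atan2(p_y, p_x) ≈ 130.65°.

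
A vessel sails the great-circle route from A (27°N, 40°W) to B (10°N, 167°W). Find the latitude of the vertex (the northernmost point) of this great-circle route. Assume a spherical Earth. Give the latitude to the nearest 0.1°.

The great circle lies in the plane with unit normal n̂ = (p₁ × p₂)/|p₁ × p₂|.
Here n̂_z ≈ -0.784; the vertex latitude is φ_max = arccos|n̂_z| ≈ 38.3°.

≈ 38.3°N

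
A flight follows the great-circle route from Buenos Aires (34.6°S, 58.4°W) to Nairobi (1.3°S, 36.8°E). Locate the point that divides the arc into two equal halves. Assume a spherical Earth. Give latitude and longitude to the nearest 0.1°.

≈ 25.5°S, 4.7°W

Write both endpoints as unit vectors p₁, p₂ with components (cos φ cos λ, cos φ sin λ, sin φ).
The central angle between the endpoints is δ = arccos(p₁·p₂) ≈ 1.633 rad (93.5°).
Interpolate at f = 1/2 with slerp weights a = sin((1−f)δ)/sin δ ≈ 0.730, b = sin(fδ)/sin δ ≈ 0.730.
p = a·p₁ + b·p₂ ≈ (0.899, -0.075, -0.431); φ = arcsin(p_z) ≈ -25.54°, λ = atan2(p_y, p_x) ≈ -4.74°.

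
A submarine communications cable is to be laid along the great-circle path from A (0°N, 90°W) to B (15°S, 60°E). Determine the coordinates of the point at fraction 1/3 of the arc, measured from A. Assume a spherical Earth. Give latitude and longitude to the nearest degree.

Convert each endpoint to a unit vector on the sphere (x = cos φ cos λ, y = cos φ sin λ, z = sin φ).
The central angle between the endpoints is δ = arccos(p₁·p₂) ≈ 2.562 rad (146.8°).
Interpolate at f = 1/3 with slerp weights a = sin((1−f)δ)/sin δ ≈ 1.808, b = sin(fδ)/sin δ ≈ 1.376.
p = a·p₁ + b·p₂ ≈ (0.664, -0.657, -0.356); φ = arcsin(p_z) ≈ -20.86°, λ = atan2(p_y, p_x) ≈ -44.68°.

≈ (21°S, 45°W)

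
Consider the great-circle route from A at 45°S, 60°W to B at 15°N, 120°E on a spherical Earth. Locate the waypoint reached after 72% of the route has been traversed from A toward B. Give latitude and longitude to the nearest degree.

≈ 27°S, 120°E

Convert each endpoint to a unit vector on the sphere (x = cos φ cos λ, y = cos φ sin λ, z = sin φ).
The central angle between the endpoints is δ = arccos(p₁·p₂) ≈ 2.618 rad (150.0°).
Interpolate at f = 0.72 with slerp weights a = sin((1−f)δ)/sin δ ≈ 1.338, b = sin(fδ)/sin δ ≈ 1.902.
p = a·p₁ + b·p₂ ≈ (-0.446, 0.772, -0.454); φ = arcsin(p_z) ≈ -27.00°, λ = atan2(p_y, p_x) ≈ 120.00°.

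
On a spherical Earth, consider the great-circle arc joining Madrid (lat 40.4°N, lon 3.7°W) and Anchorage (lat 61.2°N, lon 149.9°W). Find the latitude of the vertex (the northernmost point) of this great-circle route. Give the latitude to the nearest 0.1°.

The great circle lies in the plane with unit normal n̂ = (p₁ × p₂)/|p₁ × p₂|.
Here n̂_z ≈ -0.212; the vertex latitude is φ_max = arccos|n̂_z| ≈ 77.8°.

≈ 77.8°N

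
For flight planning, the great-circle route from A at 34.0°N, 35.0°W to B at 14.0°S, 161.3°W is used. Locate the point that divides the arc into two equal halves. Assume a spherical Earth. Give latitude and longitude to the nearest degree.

From cos δ = sin φ₁ sin φ₂ + cos φ₁ cos φ₂ cos Δλ, the central angle is δ ≈ 2.229 rad (127.7°).
Interpolate at f = 1/2 with slerp weights a = sin((1−f)δ)/sin δ ≈ 1.134, b = sin(fδ)/sin δ ≈ 1.134.
p = a·p₁ + b·p₂ ≈ (-0.272, -0.892, 0.360); φ = arcsin(p_z) ≈ 21.10°, λ = atan2(p_y, p_x) ≈ -106.97°.

≈ 21°N, 107°W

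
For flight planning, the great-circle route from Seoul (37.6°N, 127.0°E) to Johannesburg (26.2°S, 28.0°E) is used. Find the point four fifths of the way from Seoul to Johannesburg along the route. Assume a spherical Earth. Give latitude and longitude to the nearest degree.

The haversine formula gives a central angle δ ≈ 1.961 rad (112.4°) between the endpoints.
Interpolate at f = 4/5 with slerp weights a = sin((1−f)δ)/sin δ ≈ 0.413, b = sin(fδ)/sin δ ≈ 1.081.
p = a·p₁ + b·p₂ ≈ (0.660, 0.717, -0.225); φ = arcsin(p_z) ≈ -13.02°, λ = atan2(p_y, p_x) ≈ 47.39°.

≈ 13°S, 47°E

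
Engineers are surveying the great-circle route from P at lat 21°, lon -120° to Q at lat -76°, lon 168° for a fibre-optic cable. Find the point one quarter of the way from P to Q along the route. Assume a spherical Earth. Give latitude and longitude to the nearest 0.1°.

Write both endpoints as unit vectors p₁, p₂ with components (cos φ cos λ, cos φ sin λ, sin φ).
The central angle between the endpoints is δ = arccos(p₁·p₂) ≈ 1.852 rad (106.1°).
Interpolate at f = 1/4 with slerp weights a = sin((1−f)δ)/sin δ ≈ 1.024, b = sin(fδ)/sin δ ≈ 0.465.
p = a·p₁ + b·p₂ ≈ (-0.588, -0.804, -0.084); φ = arcsin(p_z) ≈ -4.84°, λ = atan2(p_y, p_x) ≈ -126.16°.

≈ lat -4.8°, lon -126.2°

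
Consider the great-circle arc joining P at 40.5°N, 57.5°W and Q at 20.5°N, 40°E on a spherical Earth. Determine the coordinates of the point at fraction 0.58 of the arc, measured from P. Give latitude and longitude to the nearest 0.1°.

Convert each endpoint to a unit vector on the sphere (x = cos φ cos λ, y = cos φ sin λ, z = sin φ).
The central angle between the endpoints is δ = arccos(p₁·p₂) ≈ 1.436 rad (82.3°).
Interpolate at f = 0.58 with slerp weights a = sin((1−f)δ)/sin δ ≈ 0.572, b = sin(fδ)/sin δ ≈ 0.747.
p = a·p₁ + b·p₂ ≈ (0.770, 0.082, 0.633); φ = arcsin(p_z) ≈ 39.29°, λ = atan2(p_y, p_x) ≈ 6.11°.

≈ 39.3°N, 6.1°E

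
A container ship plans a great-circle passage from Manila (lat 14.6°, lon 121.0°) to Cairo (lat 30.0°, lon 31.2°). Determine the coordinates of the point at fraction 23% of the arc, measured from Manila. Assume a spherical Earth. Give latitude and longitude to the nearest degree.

From cos δ = sin φ₁ sin φ₂ + cos φ₁ cos φ₂ cos Δλ, the central angle is δ ≈ 1.441 rad (82.6°).
Interpolate at f = 0.23 with slerp weights a = sin((1−f)δ)/sin δ ≈ 0.903, b = sin(fδ)/sin δ ≈ 0.328.
p = a·p₁ + b·p₂ ≈ (-0.207, 0.896, 0.392); φ = arcsin(p_z) ≈ 23.07°, λ = atan2(p_y, p_x) ≈ 103.00°.

≈ lat 23°, lon 103°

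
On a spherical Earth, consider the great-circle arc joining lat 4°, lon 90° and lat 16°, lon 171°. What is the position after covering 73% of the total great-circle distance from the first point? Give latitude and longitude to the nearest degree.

≈ lat 15°, lon 148°

The haversine formula gives a central angle δ ≈ 1.401 rad (80.3°) between the endpoints.
Interpolate at f = 0.73 with slerp weights a = sin((1−f)δ)/sin δ ≈ 0.375, b = sin(fδ)/sin δ ≈ 0.866.
p = a·p₁ + b·p₂ ≈ (-0.822, 0.504, 0.265); φ = arcsin(p_z) ≈ 15.36°, λ = atan2(p_y, p_x) ≈ 148.49°.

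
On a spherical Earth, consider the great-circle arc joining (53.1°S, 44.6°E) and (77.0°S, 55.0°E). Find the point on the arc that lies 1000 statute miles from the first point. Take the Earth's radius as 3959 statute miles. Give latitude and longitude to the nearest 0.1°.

Convert each endpoint to a unit vector on the sphere (x = cos φ cos λ, y = cos φ sin λ, z = sin φ).
The central angle between the endpoints is δ = arccos(p₁·p₂) ≈ 0.423 rad (24.2°). The total great-circle distance is δ·R ≈ 0.423 × 3959 ≈ 1673 mi, so the target fraction is f = 1000/1673 ≈ 0.598.
Interpolate at f ≈ 0.598 with slerp weights a = sin((1−f)δ)/sin δ ≈ 0.412, b = sin(fδ)/sin δ ≈ 0.609.
p = a·p₁ + b·p₂ ≈ (0.255, 0.286, -0.924); φ = arcsin(p_z) ≈ -67.46°, λ = atan2(p_y, p_x) ≈ 48.30°.

≈ (67.5°S, 48.3°E)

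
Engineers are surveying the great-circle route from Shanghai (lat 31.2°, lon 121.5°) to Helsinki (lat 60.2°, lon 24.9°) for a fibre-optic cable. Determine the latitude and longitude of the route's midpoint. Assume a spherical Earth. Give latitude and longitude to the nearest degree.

Write both endpoints as unit vectors p₁, p₂ with components (cos φ cos λ, cos φ sin λ, sin φ).
The central angle between the endpoints is δ = arccos(p₁·p₂) ≈ 1.159 rad (66.4°).
Interpolate at f = 1/2 with slerp weights a = sin((1−f)δ)/sin δ ≈ 0.597, b = sin(fδ)/sin δ ≈ 0.597.
p = a·p₁ + b·p₂ ≈ (0.002, 0.561, 0.828); φ = arcsin(p_z) ≈ 55.89°, λ = atan2(p_y, p_x) ≈ 89.76°.

≈ lat 56°, lon 90°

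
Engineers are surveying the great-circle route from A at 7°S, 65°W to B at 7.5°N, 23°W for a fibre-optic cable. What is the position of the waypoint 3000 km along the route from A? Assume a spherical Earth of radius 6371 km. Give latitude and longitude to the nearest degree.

The haversine formula gives a central angle δ ≈ 0.774 rad (44.3°) between the endpoints. The total great-circle distance is δ·R ≈ 0.774 × 6371 ≈ 4929 km, so the target fraction is f = 3000/4929 ≈ 0.609.
Interpolate at f ≈ 0.609 with slerp weights a = sin((1−f)δ)/sin δ ≈ 0.427, b = sin(fδ)/sin δ ≈ 0.649.
p = a·p₁ + b·p₂ ≈ (0.772, -0.635, 0.033); φ = arcsin(p_z) ≈ 1.88°, λ = atan2(p_y, p_x) ≈ -39.47°.

≈ 2°N, 39°W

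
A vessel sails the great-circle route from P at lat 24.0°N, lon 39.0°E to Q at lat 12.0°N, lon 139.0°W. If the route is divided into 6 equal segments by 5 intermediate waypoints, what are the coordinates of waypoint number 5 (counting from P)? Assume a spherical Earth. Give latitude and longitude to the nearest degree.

Write both endpoints as unit vectors p₁, p₂ with components (cos φ cos λ, cos φ sin λ, sin φ).
The central angle between the endpoints is δ = arccos(p₁·p₂) ≈ 2.512 rad (143.9°).
Interpolate at f = 5/6 with slerp weights a = sin((1−f)δ)/sin δ ≈ 0.691, b = sin(fδ)/sin δ ≈ 1.472.
p = a·p₁ + b·p₂ ≈ (-0.596, -0.548, 0.587); φ = arcsin(p_z) ≈ 35.95°, λ = atan2(p_y, p_x) ≈ -137.44°.

≈ lat 36°N, lon 137°W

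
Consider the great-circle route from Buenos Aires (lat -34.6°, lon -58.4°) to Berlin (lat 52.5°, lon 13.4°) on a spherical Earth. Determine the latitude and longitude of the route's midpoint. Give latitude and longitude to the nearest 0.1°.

Write both endpoints as unit vectors p₁, p₂ with components (cos φ cos λ, cos φ sin λ, sin φ).
The central angle between the endpoints is δ = arccos(p₁·p₂) ≈ 1.869 rad (107.1°).
Interpolate at f = 1/2 with slerp weights a = sin((1−f)δ)/sin δ ≈ 0.842, b = sin(fδ)/sin δ ≈ 0.842.
p = a·p₁ + b·p₂ ≈ (0.861, -0.471, 0.190); φ = arcsin(p_z) ≈ 10.94°, λ = atan2(p_y, p_x) ≈ -28.69°.

≈ lat 10.9°, lon -28.7°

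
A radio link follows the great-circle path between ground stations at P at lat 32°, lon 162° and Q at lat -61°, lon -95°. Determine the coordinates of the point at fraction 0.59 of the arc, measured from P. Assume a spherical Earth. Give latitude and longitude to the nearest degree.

Write both endpoints as unit vectors p₁, p₂ with components (cos φ cos λ, cos φ sin λ, sin φ).
The central angle between the endpoints is δ = arccos(p₁·p₂) ≈ 2.160 rad (123.8°).
Interpolate at f = 0.59 with slerp weights a = sin((1−f)δ)/sin δ ≈ 0.932, b = sin(fδ)/sin δ ≈ 1.151.
p = a·p₁ + b·p₂ ≈ (-0.800, -0.312, -0.513); φ = arcsin(p_z) ≈ -30.84°, λ = atan2(p_y, p_x) ≈ -158.72°.

≈ lat -31°, lon -159°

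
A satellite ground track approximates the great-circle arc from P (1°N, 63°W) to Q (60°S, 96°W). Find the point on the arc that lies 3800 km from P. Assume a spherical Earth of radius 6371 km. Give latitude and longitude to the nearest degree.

≈ (31°S, 74°W)

The haversine formula gives a central angle δ ≈ 1.155 rad (66.2°) between the endpoints. The total great-circle distance is δ·R ≈ 1.155 × 6371 ≈ 7357 km, so the target fraction is f = 3800/7357 ≈ 0.517.
Interpolate at f ≈ 0.517 with slerp weights a = sin((1−f)δ)/sin δ ≈ 0.579, b = sin(fδ)/sin δ ≈ 0.614.
p = a·p₁ + b·p₂ ≈ (0.231, -0.821, -0.522); φ = arcsin(p_z) ≈ -31.45°, λ = atan2(p_y, p_x) ≈ -74.30°.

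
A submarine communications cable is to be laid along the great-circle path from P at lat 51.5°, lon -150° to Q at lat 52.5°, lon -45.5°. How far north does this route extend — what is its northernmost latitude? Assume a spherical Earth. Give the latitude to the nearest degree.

The great circle lies in the plane with unit normal n̂ = (p₁ × p₂)/|p₁ × p₂|.
Here n̂_z ≈ +0.431; the vertex latitude is φ_max = arccos|n̂_z| ≈ 64.4°.

≈ 64°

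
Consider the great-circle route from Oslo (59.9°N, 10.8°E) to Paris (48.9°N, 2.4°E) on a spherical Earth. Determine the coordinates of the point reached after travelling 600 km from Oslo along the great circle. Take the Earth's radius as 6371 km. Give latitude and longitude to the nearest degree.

≈ (55°N, 6°E)

The haversine formula gives a central angle δ ≈ 0.210 rad (12.0°) between the endpoints. The total great-circle distance is δ·R ≈ 0.210 × 6371 ≈ 1336 km, so the target fraction is f = 600/1336 ≈ 0.449.
Interpolate at f ≈ 0.449 with slerp weights a = sin((1−f)δ)/sin δ ≈ 0.554, b = sin(fδ)/sin δ ≈ 0.452.
p = a·p₁ + b·p₂ ≈ (0.569, 0.064, 0.819); φ = arcsin(p_z) ≈ 55.03°, λ = atan2(p_y, p_x) ≈ 6.46°.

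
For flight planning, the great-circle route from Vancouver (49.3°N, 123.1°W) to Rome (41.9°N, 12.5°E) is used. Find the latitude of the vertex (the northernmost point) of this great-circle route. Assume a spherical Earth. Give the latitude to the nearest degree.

≈ 70°N

The great circle lies in the plane with unit normal n̂ = (p₁ × p₂)/|p₁ × p₂|.
Here n̂_z ≈ +0.344; the vertex latitude is φ_max = arccos|n̂_z| ≈ 69.9°.
Check via Clairaut: cos φ_max = |cos φ₁| · sin C = cos(49.3°)·sin(31.8°) ≈ 0.344, again giving ≈ 69.9°.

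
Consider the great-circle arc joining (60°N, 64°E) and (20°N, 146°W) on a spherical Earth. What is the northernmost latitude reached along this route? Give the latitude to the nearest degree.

≈ 76°N

The great circle lies in the plane with unit normal n̂ = (p₁ × p₂)/|p₁ × p₂|.
Here n̂_z ≈ +0.236; the vertex latitude is φ_max = arccos|n̂_z| ≈ 76.3°.
Check via Clairaut: cos φ_max = |cos φ₁| · sin C = cos(60.0°)·sin(28.2°) ≈ 0.236, again giving ≈ 76.3°.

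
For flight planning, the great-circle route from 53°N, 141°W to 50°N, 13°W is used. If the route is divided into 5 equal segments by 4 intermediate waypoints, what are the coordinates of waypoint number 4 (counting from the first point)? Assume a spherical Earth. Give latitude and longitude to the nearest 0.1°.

≈ 61.0°N, 27.4°W

Convert each endpoint to a unit vector on the sphere (x = cos φ cos λ, y = cos φ sin λ, z = sin φ).
The central angle between the endpoints is δ = arccos(p₁·p₂) ≈ 1.188 rad (68.1°).
Interpolate at f = 4/5 with slerp weights a = sin((1−f)δ)/sin δ ≈ 0.254, b = sin(fδ)/sin δ ≈ 0.877.
p = a·p₁ + b·p₂ ≈ (0.431, -0.223, 0.875); φ = arcsin(p_z) ≈ 60.99°, λ = atan2(p_y, p_x) ≈ -27.37°.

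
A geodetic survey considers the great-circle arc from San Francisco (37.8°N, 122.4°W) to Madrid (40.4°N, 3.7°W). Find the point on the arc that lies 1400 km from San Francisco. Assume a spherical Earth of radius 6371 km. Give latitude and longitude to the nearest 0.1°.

Write both endpoints as unit vectors p₁, p₂ with components (cos φ cos λ, cos φ sin λ, sin φ).
The central angle between the endpoints is δ = arccos(p₁·p₂) ≈ 1.462 rad (83.8°). The total great-circle distance is δ·R ≈ 1.462 × 6371 ≈ 9316 km, so the target fraction is f = 1400/9316 ≈ 0.150.
Interpolate at f ≈ 0.150 with slerp weights a = sin((1−f)δ)/sin δ ≈ 0.952, b = sin(fδ)/sin δ ≈ 0.219.
p = a·p₁ + b·p₂ ≈ (-0.237, -0.646, 0.726); φ = arcsin(p_z) ≈ 46.53°, λ = atan2(p_y, p_x) ≈ -110.11°.

≈ 46.5°N, 110.1°W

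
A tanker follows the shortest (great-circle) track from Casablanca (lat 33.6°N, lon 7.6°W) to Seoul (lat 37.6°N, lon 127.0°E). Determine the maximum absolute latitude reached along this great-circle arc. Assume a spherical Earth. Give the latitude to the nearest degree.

≈ 62°N

The great circle lies in the plane with unit normal n̂ = (p₁ × p₂)/|p₁ × p₂|.
Here n̂_z ≈ +0.474; the vertex latitude is φ_max = arccos|n̂_z| ≈ 61.7°.
Check via Clairaut: cos φ_max = |cos φ₁| · sin C = cos(33.6°)·sin(34.7°) ≈ 0.474, again giving ≈ 61.7°.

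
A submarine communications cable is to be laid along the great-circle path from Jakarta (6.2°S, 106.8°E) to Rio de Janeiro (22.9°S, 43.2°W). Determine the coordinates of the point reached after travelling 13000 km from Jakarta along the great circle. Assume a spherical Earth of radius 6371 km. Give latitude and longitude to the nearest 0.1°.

The haversine formula gives a central angle δ ≈ 2.420 rad (138.7°) between the endpoints. The total great-circle distance is δ·R ≈ 2.420 × 6371 ≈ 15421 km, so the target fraction is f = 13000/15421 ≈ 0.843.
Interpolate at f ≈ 0.843 with slerp weights a = sin((1−f)δ)/sin δ ≈ 0.562, b = sin(fδ)/sin δ ≈ 1.351.
p = a·p₁ + b·p₂ ≈ (0.746, -0.317, -0.586); φ = arcsin(p_z) ≈ -35.89°, λ = atan2(p_y, p_x) ≈ -23.04°.

≈ 35.9°S, 23.0°W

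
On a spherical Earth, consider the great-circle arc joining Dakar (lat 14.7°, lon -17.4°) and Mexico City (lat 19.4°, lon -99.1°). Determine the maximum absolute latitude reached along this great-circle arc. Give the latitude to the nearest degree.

≈ 22°

The great circle lies in the plane with unit normal n̂ = (p₁ × p₂)/|p₁ × p₂|.
Here n̂_z ≈ -0.925; the vertex latitude is φ_max = arccos|n̂_z| ≈ 22.4°.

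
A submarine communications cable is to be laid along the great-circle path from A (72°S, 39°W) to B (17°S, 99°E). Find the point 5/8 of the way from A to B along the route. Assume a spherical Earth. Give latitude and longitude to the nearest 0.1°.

Convert each endpoint to a unit vector on the sphere (x = cos φ cos λ, y = cos φ sin λ, z = sin φ).
The central angle between the endpoints is δ = arccos(p₁·p₂) ≈ 1.512 rad (86.6°).
Interpolate at f = 5/8 with slerp weights a = sin((1−f)δ)/sin δ ≈ 0.538, b = sin(fδ)/sin δ ≈ 0.812.
p = a·p₁ + b·p₂ ≈ (0.008, 0.662, -0.749); φ = arcsin(p_z) ≈ -48.52°, λ = atan2(p_y, p_x) ≈ 89.33°.

≈ (48.5°S, 89.3°E)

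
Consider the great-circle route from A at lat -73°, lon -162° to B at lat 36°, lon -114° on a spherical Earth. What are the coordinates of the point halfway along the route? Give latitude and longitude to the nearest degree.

Write both endpoints as unit vectors p₁, p₂ with components (cos φ cos λ, cos φ sin λ, sin φ).
The central angle between the endpoints is δ = arccos(p₁·p₂) ≈ 1.986 rad (113.8°).
Interpolate at f = 1/2 with slerp weights a = sin((1−f)δ)/sin δ ≈ 0.916, b = sin(fδ)/sin δ ≈ 0.916.
p = a·p₁ + b·p₂ ≈ (-0.556, -0.760, -0.337); φ = arcsin(p_z) ≈ -19.72°, λ = atan2(p_y, p_x) ≈ -126.20°.

≈ lat -20°, lon -126°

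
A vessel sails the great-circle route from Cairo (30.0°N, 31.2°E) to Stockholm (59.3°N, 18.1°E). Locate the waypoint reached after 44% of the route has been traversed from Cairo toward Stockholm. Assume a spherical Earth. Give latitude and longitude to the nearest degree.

≈ 43°N, 27°E

From cos δ = sin φ₁ sin φ₂ + cos φ₁ cos φ₂ cos Δλ, the central angle is δ ≈ 0.534 rad (30.6°).
Interpolate at f = 0.44 with slerp weights a = sin((1−f)δ)/sin δ ≈ 0.579, b = sin(fδ)/sin δ ≈ 0.457.
p = a·p₁ + b·p₂ ≈ (0.651, 0.332, 0.683); φ = arcsin(p_z) ≈ 43.06°, λ = atan2(p_y, p_x) ≈ 27.05°.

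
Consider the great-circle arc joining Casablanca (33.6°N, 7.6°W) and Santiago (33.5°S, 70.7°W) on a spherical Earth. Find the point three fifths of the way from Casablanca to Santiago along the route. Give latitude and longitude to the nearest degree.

≈ 7°S, 45°W

Convert each endpoint to a unit vector on the sphere (x = cos φ cos λ, y = cos φ sin λ, z = sin φ).
The central angle between the endpoints is δ = arccos(p₁·p₂) ≈ 1.562 rad (89.5°).
Interpolate at f = 3/5 with slerp weights a = sin((1−f)δ)/sin δ ≈ 0.585, b = sin(fδ)/sin δ ≈ 0.806.
p = a·p₁ + b·p₂ ≈ (0.705, -0.699, -0.121); φ = arcsin(p_z) ≈ -6.96°, λ = atan2(p_y, p_x) ≈ -44.74°.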